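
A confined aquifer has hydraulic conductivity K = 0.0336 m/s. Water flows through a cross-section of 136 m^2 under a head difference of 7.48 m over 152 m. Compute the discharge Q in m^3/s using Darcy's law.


Darcy's law: Q = K * A * i, where i = dh/L.
Hydraulic gradient i = 7.48 / 152 = 0.049211.
Q = 0.0336 * 136 * 0.049211
  = 0.2249 m^3/s.

0.2249


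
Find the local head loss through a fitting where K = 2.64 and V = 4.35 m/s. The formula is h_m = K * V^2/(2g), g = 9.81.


Minor loss formula: h_m = K * V^2/(2g).
V^2 = 4.35^2 = 18.9225.
V^2/(2g) = 18.9225 / 19.62 = 0.9644 m.
h_m = 2.64 * 0.9644 = 2.5461 m.

2.5461


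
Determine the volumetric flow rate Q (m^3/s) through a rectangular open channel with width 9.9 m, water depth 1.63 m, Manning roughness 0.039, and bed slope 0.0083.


For a rectangular channel, the cross-sectional area A = b * y = 9.9 * 1.63 = 16.14 m^2.
The wetted perimeter P = b + 2y = 9.9 + 2*1.63 = 13.16 m.
Hydraulic radius R = A/P = 16.14/13.16 = 1.2262 m.
Velocity V = (1/n)*R^(2/3)*S^(1/2) = (1/0.039)*1.2262^(2/3)*0.0083^(1/2) = 2.6762 m/s.
Discharge Q = A * V = 16.14 * 2.6762 = 43.186 m^3/s.

43.186


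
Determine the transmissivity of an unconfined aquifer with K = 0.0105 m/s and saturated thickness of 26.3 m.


Transmissivity is defined as T = K * h.
T = 0.0105 * 26.3
  = 0.2762 m^2/s.

0.2762


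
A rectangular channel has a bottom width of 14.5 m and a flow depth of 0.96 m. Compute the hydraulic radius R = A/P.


For a rectangular section:
Flow area A = b * y = 14.5 * 0.96 = 13.92 m^2.
Wetted perimeter P = b + 2y = 14.5 + 2*0.96 = 16.42 m.
Hydraulic radius R = A/P = 13.92 / 16.42 = 0.8477 m.

0.8477


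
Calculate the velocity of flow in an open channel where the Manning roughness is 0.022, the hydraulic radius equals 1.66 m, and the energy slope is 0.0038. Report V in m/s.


Manning's equation gives V = (1/n) * R^(2/3) * S^(1/2).
First, compute R^(2/3) = 1.66^(2/3) = 1.402.
Next, S^(1/2) = 0.0038^(1/2) = 0.061644.
Then 1/n = 1/0.022 = 45.45.
V = 45.45 * 1.402 * 0.061644 = 3.9283 m/s.

3.9283


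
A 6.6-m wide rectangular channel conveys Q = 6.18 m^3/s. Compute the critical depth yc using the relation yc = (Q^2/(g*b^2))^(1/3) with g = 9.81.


Using yc = (Q^2 / (g * b^2))^(1/3):
Q^2 = 6.18^2 = 38.19.
g * b^2 = 9.81 * 6.6^2 = 9.81 * 43.56 = 427.32.
Q^2 / (g*b^2) = 38.19 / 427.32 = 0.0894.
yc = 0.0894^(1/3) = 0.4471 m.

0.4471


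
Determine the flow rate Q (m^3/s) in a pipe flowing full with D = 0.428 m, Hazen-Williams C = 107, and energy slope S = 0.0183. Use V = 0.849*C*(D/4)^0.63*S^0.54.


For a full circular pipe, R = D/4 = 0.428/4 = 0.107 m.
V = 0.849 * 107 * 0.107^0.63 * 0.0183^0.54
  = 0.849 * 107 * 0.244631 * 0.115272
  = 2.5617 m/s.
Pipe area A = pi*D^2/4 = pi*0.428^2/4 = 0.1439 m^2.
Q = A * V = 0.1439 * 2.5617 = 0.3686 m^3/s.

0.3686


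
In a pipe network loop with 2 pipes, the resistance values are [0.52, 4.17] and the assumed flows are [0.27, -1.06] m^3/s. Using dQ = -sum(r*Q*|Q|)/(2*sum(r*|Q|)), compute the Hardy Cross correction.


Numerator terms (r*Q*|Q|): 0.52*0.27*|0.27| = 0.0379; 4.17*-1.06*|-1.06| = -4.6854.
Sum of numerator = -4.6475.
Denominator terms (r*|Q|): 0.52*|0.27| = 0.1404; 4.17*|-1.06| = 4.4202.
2 * sum of denominator = 2 * 4.5606 = 9.1212.
dQ = --4.6475 / 9.1212 = 0.5095 m^3/s.

0.5095


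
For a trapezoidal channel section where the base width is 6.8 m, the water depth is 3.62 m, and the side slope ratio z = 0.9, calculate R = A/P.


For a trapezoidal section with side slope z:
A = (b + z*y)*y = (6.8 + 0.9*3.62)*3.62 = 36.41 m^2.
P = b + 2*y*sqrt(1 + z^2) = 6.8 + 2*3.62*sqrt(1 + 0.9^2) = 16.54 m.
R = A/P = 36.41 / 16.54 = 2.2013 m.

2.2013


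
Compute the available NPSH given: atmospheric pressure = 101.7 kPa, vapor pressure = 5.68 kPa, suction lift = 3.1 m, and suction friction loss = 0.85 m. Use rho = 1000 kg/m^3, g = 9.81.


NPSHa = p_atm/(rho*g) - z_s - hf_s - p_vap/(rho*g).
p_atm/(rho*g) = 101.7*1000 / (1000*9.81) = 10.367 m.
p_vap/(rho*g) = 5.68*1000 / (1000*9.81) = 0.579 m.
NPSHa = 10.367 - 3.1 - 0.85 - 0.579
      = 5.84 m.

5.84


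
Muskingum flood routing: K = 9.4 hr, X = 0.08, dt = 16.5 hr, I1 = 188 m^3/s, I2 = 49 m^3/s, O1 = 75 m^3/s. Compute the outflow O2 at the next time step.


Muskingum coefficients:
denom = 2*K*(1-X) + dt = 2*9.4*(1-0.08) + 16.5 = 33.796.
C0 = (dt - 2*K*X)/denom = (16.5 - 2*9.4*0.08)/33.796 = 0.4437.
C1 = (dt + 2*K*X)/denom = (16.5 + 2*9.4*0.08)/33.796 = 0.5327.
C2 = (2*K*(1-X) - dt)/denom = 0.0236.
O2 = C0*I2 + C1*I1 + C2*O1
   = 0.4437*49 + 0.5327*188 + 0.0236*75
   = 123.66 m^3/s.

123.66


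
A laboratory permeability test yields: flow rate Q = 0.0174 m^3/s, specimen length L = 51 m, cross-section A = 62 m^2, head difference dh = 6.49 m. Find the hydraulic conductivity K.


From K = Q*L / (A*dh):
Numerator: Q*L = 0.0174 * 51 = 0.8874.
Denominator: A*dh = 62 * 6.49 = 402.38.
K = 0.8874 / 402.38 = 0.002205 m/s.

0.002205


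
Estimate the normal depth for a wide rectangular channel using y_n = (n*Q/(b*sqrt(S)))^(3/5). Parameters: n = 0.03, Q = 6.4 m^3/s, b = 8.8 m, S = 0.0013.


We use the wide-channel approximation y_n = (n*Q/(b*sqrt(S)))^(3/5).
sqrt(S) = sqrt(0.0013) = 0.036056.
Numerator: n*Q = 0.03 * 6.4 = 0.192.
Denominator: b*sqrt(S) = 8.8 * 0.036056 = 0.317293.
arg = 0.6051.
y_n = 0.6051^(3/5) = 0.7398 m.

0.7398


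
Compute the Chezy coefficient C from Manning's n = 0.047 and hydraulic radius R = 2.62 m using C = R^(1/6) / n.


The Chezy coefficient relates to Manning's n through C = R^(1/6) / n.
R^(1/6) = 2.62^(1/6) = 1.174132.
C = 1.174132 / 0.047 = 24.98 m^(1/2)/s.

24.98


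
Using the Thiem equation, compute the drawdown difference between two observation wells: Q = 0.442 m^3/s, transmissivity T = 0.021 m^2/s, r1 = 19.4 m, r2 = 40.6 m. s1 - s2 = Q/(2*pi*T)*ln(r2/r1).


Thiem equation: s1 - s2 = Q/(2*pi*T) * ln(r2/r1).
ln(r2/r1) = ln(40.6/19.4) = 0.7385.
Q/(2*pi*T) = 0.442 / (2*pi*0.021) = 0.442 / 0.1319 = 3.3498.
s1 - s2 = 3.3498 * 0.7385 = 2.4738 m.

2.4738


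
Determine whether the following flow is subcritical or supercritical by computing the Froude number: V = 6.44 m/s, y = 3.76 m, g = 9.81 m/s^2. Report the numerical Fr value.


The Froude number is defined as Fr = V / sqrt(g*y).
g*y = 9.81 * 3.76 = 36.8856.
sqrt(g*y) = sqrt(36.8856) = 6.0734.
Fr = 6.44 / 6.0734 = 1.0604.
Since Fr > 1, the flow is supercritical.

1.0604


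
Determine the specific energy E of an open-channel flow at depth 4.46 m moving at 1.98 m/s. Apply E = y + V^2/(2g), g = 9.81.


Specific energy E = y + V^2/(2g).
Velocity head = V^2/(2g) = 1.98^2 / (2*9.81) = 3.9204 / 19.62 = 0.1998 m.
E = 4.46 + 0.1998 = 4.6598 m.

4.6598


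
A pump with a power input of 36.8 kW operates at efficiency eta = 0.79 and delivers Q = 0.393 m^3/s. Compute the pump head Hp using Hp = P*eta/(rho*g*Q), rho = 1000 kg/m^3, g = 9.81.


Pump head formula: Hp = P * eta / (rho * g * Q).
Numerator: P * eta = 36.8 * 1000 * 0.79 = 29072.0 W.
Denominator: rho * g * Q = 1000 * 9.81 * 0.393 = 3855.33.
Hp = 29072.0 / 3855.33 = 7.54 m.

7.54


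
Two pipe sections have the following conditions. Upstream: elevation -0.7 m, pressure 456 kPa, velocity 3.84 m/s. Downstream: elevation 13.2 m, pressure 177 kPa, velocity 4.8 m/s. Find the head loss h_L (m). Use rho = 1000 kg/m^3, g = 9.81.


Total head at each section: H = z + p/(rho*g) + V^2/(2g).
H1 = -0.7 + 456*1000/(1000*9.81) + 3.84^2/(2*9.81)
   = -0.7 + 46.483 + 0.7516
   = 46.535 m.
H2 = 13.2 + 177*1000/(1000*9.81) + 4.8^2/(2*9.81)
   = 13.2 + 18.043 + 1.1743
   = 32.417 m.
h_L = H1 - H2 = 46.535 - 32.417 = 14.118 m.

14.118


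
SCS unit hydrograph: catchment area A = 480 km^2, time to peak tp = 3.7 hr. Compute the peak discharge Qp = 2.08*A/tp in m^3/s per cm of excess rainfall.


SCS formula: Qp = 2.08 * A / tp.
Qp = 2.08 * 480 / 3.7
   = 998.4 / 3.7
   = 269.84 m^3/s per cm.

269.84


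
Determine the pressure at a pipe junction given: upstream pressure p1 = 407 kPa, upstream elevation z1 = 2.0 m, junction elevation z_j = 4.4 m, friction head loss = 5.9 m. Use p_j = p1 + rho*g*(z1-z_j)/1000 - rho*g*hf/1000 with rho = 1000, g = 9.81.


Junction pressure: p_j = p1 + rho*g*(z1 - z_j)/1000 - rho*g*hf/1000.
Elevation term = 1000*9.81*(2.0 - 4.4)/1000 = -23.544 kPa.
Friction term = 1000*9.81*5.9/1000 = 57.879 kPa.
p_j = 407 + -23.544 - 57.879 = 325.58 kPa.

325.58


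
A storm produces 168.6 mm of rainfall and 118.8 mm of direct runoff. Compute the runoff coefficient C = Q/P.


The runoff coefficient C = runoff depth / rainfall depth.
C = 118.8 / 168.6
  = 0.7046.

0.7046


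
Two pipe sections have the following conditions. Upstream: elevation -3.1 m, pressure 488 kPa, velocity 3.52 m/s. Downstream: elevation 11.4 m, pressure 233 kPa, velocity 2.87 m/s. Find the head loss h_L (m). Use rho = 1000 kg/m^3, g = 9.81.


Total head at each section: H = z + p/(rho*g) + V^2/(2g).
H1 = -3.1 + 488*1000/(1000*9.81) + 3.52^2/(2*9.81)
   = -3.1 + 49.745 + 0.6315
   = 47.277 m.
H2 = 11.4 + 233*1000/(1000*9.81) + 2.87^2/(2*9.81)
   = 11.4 + 23.751 + 0.4198
   = 35.571 m.
h_L = H1 - H2 = 47.277 - 35.571 = 11.706 m.

11.706


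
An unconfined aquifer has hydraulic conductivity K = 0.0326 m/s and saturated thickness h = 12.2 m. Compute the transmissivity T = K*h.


Transmissivity is defined as T = K * h.
T = 0.0326 * 12.2
  = 0.3977 m^2/s.

0.3977


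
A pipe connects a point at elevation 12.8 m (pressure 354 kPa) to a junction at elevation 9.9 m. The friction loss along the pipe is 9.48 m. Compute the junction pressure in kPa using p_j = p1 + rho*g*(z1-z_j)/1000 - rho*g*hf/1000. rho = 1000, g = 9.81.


Junction pressure: p_j = p1 + rho*g*(z1 - z_j)/1000 - rho*g*hf/1000.
Elevation term = 1000*9.81*(12.8 - 9.9)/1000 = 28.449 kPa.
Friction term = 1000*9.81*9.48/1000 = 92.999 kPa.
p_j = 354 + 28.449 - 92.999 = 289.45 kPa.

289.45


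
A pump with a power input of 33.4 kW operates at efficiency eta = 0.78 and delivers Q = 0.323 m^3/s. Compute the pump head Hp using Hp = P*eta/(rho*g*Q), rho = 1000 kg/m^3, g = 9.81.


Pump head formula: Hp = P * eta / (rho * g * Q).
Numerator: P * eta = 33.4 * 1000 * 0.78 = 26052.0 W.
Denominator: rho * g * Q = 1000 * 9.81 * 0.323 = 3168.63.
Hp = 26052.0 / 3168.63 = 8.22 m.

8.22


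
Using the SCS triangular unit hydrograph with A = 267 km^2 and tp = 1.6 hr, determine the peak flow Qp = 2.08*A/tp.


SCS formula: Qp = 2.08 * A / tp.
Qp = 2.08 * 267 / 1.6
   = 555.36 / 1.6
   = 347.1 m^3/s per cm.

347.1


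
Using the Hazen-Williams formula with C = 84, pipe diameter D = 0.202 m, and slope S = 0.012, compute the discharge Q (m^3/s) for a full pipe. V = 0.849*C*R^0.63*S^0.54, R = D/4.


For a full circular pipe, R = D/4 = 0.202/4 = 0.0505 m.
V = 0.849 * 84 * 0.0505^0.63 * 0.012^0.54
  = 0.849 * 84 * 0.152431 * 0.091782
  = 0.9977 m/s.
Pipe area A = pi*D^2/4 = pi*0.202^2/4 = 0.032 m^2.
Q = A * V = 0.032 * 0.9977 = 0.032 m^3/s.

0.032


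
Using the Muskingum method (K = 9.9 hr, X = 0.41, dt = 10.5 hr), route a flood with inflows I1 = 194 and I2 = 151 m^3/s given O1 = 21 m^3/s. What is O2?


Muskingum coefficients:
denom = 2*K*(1-X) + dt = 2*9.9*(1-0.41) + 10.5 = 22.182.
C0 = (dt - 2*K*X)/denom = (10.5 - 2*9.9*0.41)/22.182 = 0.1074.
C1 = (dt + 2*K*X)/denom = (10.5 + 2*9.9*0.41)/22.182 = 0.8393.
C2 = (2*K*(1-X) - dt)/denom = 0.0533.
O2 = C0*I2 + C1*I1 + C2*O1
   = 0.1074*151 + 0.8393*194 + 0.0533*21
   = 180.16 m^3/s.

180.16


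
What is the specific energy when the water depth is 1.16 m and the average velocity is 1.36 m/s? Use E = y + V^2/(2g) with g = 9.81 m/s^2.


Specific energy E = y + V^2/(2g).
Velocity head = V^2/(2g) = 1.36^2 / (2*9.81) = 1.8496 / 19.62 = 0.0943 m.
E = 1.16 + 0.0943 = 1.2543 m.

1.2543


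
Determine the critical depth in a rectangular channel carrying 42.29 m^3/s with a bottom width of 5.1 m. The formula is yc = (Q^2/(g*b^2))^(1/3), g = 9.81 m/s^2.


Using yc = (Q^2 / (g * b^2))^(1/3):
Q^2 = 42.29^2 = 1788.44.
g * b^2 = 9.81 * 5.1^2 = 9.81 * 26.01 = 255.16.
Q^2 / (g*b^2) = 1788.44 / 255.16 = 7.0091.
yc = 7.0091^(1/3) = 1.9138 m.

1.9138


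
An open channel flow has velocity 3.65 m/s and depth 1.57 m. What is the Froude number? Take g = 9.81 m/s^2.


The Froude number is defined as Fr = V / sqrt(g*y).
g*y = 9.81 * 1.57 = 15.4017.
sqrt(g*y) = sqrt(15.4017) = 3.9245.
Fr = 3.65 / 3.9245 = 0.9301.

0.9301


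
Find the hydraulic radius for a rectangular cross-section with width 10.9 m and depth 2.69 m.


For a rectangular section:
Flow area A = b * y = 10.9 * 2.69 = 29.32 m^2.
Wetted perimeter P = b + 2y = 10.9 + 2*2.69 = 16.28 m.
Hydraulic radius R = A/P = 29.32 / 16.28 = 1.801 m.

1.801


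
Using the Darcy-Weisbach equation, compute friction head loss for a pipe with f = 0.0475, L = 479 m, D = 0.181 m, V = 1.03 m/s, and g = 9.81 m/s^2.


Darcy-Weisbach equation: h_f = f * (L/D) * V^2/(2g).
f * L/D = 0.0475 * 479/0.181 = 125.7044.
V^2/(2g) = 1.03^2 / (2*9.81) = 1.0609 / 19.62 = 0.0541 m.
h_f = 125.7044 * 0.0541 = 6.797 m.

6.797


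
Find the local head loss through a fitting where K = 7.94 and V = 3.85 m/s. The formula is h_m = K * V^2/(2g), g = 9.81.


Minor loss formula: h_m = K * V^2/(2g).
V^2 = 3.85^2 = 14.8225.
V^2/(2g) = 14.8225 / 19.62 = 0.7555 m.
h_m = 7.94 * 0.7555 = 5.9985 m.

5.9985


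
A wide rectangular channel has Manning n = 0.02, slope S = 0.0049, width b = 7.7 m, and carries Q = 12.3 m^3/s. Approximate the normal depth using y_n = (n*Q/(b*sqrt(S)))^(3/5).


We use the wide-channel approximation y_n = (n*Q/(b*sqrt(S)))^(3/5).
sqrt(S) = sqrt(0.0049) = 0.07.
Numerator: n*Q = 0.02 * 12.3 = 0.246.
Denominator: b*sqrt(S) = 7.7 * 0.07 = 0.539.
arg = 0.4564.
y_n = 0.4564^(3/5) = 0.6246 m.

0.6246


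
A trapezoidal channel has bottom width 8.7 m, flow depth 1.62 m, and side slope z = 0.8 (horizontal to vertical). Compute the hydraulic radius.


For a trapezoidal section with side slope z:
A = (b + z*y)*y = (8.7 + 0.8*1.62)*1.62 = 16.194 m^2.
P = b + 2*y*sqrt(1 + z^2) = 8.7 + 2*1.62*sqrt(1 + 0.8^2) = 12.849 m.
R = A/P = 16.194 / 12.849 = 1.2603 m.

1.2603


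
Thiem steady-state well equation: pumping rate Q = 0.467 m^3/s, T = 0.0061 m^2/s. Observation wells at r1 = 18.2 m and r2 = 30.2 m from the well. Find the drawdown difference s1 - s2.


Thiem equation: s1 - s2 = Q/(2*pi*T) * ln(r2/r1).
ln(r2/r1) = ln(30.2/18.2) = 0.5064.
Q/(2*pi*T) = 0.467 / (2*pi*0.0061) = 0.467 / 0.0383 = 12.1845.
s1 - s2 = 12.1845 * 0.5064 = 6.1705 m.

6.1705


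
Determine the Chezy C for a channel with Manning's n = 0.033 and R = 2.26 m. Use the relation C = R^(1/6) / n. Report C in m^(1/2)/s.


The Chezy coefficient relates to Manning's n through C = R^(1/6) / n.
R^(1/6) = 2.26^(1/6) = 1.145561.
C = 1.145561 / 0.033 = 34.71 m^(1/2)/s.

34.71


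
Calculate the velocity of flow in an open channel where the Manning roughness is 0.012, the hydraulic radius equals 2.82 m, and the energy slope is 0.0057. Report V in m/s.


Manning's equation gives V = (1/n) * R^(2/3) * S^(1/2).
First, compute R^(2/3) = 2.82^(2/3) = 1.996.
Next, S^(1/2) = 0.0057^(1/2) = 0.075498.
Then 1/n = 1/0.012 = 83.33.
V = 83.33 * 1.996 * 0.075498 = 12.5581 m/s.

12.5581


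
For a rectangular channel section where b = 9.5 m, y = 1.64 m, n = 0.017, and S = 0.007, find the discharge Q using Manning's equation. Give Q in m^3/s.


For a rectangular channel, the cross-sectional area A = b * y = 9.5 * 1.64 = 15.58 m^2.
The wetted perimeter P = b + 2y = 9.5 + 2*1.64 = 12.78 m.
Hydraulic radius R = A/P = 15.58/12.78 = 1.2191 m.
Velocity V = (1/n)*R^(2/3)*S^(1/2) = (1/0.017)*1.2191^(2/3)*0.007^(1/2) = 5.6164 m/s.
Discharge Q = A * V = 15.58 * 5.6164 = 87.503 m^3/s.

87.503


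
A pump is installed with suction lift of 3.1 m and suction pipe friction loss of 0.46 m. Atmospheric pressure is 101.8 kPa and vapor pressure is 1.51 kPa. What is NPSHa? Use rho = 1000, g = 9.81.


NPSHa = p_atm/(rho*g) - z_s - hf_s - p_vap/(rho*g).
p_atm/(rho*g) = 101.8*1000 / (1000*9.81) = 10.377 m.
p_vap/(rho*g) = 1.51*1000 / (1000*9.81) = 0.154 m.
NPSHa = 10.377 - 3.1 - 0.46 - 0.154
      = 6.66 m.

6.66


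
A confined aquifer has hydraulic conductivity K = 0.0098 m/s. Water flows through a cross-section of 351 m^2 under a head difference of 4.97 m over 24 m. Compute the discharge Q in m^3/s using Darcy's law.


Darcy's law: Q = K * A * i, where i = dh/L.
Hydraulic gradient i = 4.97 / 24 = 0.207083.
Q = 0.0098 * 351 * 0.207083
  = 0.7123 m^3/s.

0.7123


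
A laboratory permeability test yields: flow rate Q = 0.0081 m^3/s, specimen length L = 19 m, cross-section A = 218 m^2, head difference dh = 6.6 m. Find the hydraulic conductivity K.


From K = Q*L / (A*dh):
Numerator: Q*L = 0.0081 * 19 = 0.1539.
Denominator: A*dh = 218 * 6.6 = 1438.8.
K = 0.1539 / 1438.8 = 0.000107 m/s.

0.000107


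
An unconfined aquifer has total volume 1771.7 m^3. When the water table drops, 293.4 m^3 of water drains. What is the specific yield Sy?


Specific yield Sy = Volume drained / Total volume.
Sy = 293.4 / 1771.7
   = 0.1656.

0.1656


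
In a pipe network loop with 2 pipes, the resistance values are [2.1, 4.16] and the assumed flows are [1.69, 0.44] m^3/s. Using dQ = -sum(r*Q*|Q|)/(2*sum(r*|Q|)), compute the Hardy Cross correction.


Numerator terms (r*Q*|Q|): 2.1*1.69*|1.69| = 5.9978; 4.16*0.44*|0.44| = 0.8054.
Sum of numerator = 6.8032.
Denominator terms (r*|Q|): 2.1*|1.69| = 3.549; 4.16*|0.44| = 1.8304.
2 * sum of denominator = 2 * 5.3794 = 10.7588.
dQ = -6.8032 / 10.7588 = -0.6323 m^3/s.

-0.6323


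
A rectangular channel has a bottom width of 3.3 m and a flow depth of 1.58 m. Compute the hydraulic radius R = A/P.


For a rectangular section:
Flow area A = b * y = 3.3 * 1.58 = 5.21 m^2.
Wetted perimeter P = b + 2y = 3.3 + 2*1.58 = 6.46 m.
Hydraulic radius R = A/P = 5.21 / 6.46 = 0.8071 m.

0.8071


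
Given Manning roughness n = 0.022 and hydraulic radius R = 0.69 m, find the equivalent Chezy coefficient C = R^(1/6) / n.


The Chezy coefficient relates to Manning's n through C = R^(1/6) / n.
R^(1/6) = 0.69^(1/6) = 0.94003.
C = 0.94003 / 0.022 = 42.73 m^(1/2)/s.

42.73


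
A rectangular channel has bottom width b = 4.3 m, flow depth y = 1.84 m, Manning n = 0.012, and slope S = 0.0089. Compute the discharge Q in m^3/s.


For a rectangular channel, the cross-sectional area A = b * y = 4.3 * 1.84 = 7.91 m^2.
The wetted perimeter P = b + 2y = 4.3 + 2*1.84 = 7.98 m.
Hydraulic radius R = A/P = 7.91/7.98 = 0.9915 m.
Velocity V = (1/n)*R^(2/3)*S^(1/2) = (1/0.012)*0.9915^(2/3)*0.0089^(1/2) = 7.8169 m/s.
Discharge Q = A * V = 7.91 * 7.8169 = 61.848 m^3/s.

61.848


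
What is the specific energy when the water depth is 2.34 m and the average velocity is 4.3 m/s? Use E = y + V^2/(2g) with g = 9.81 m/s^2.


Specific energy E = y + V^2/(2g).
Velocity head = V^2/(2g) = 4.3^2 / (2*9.81) = 18.49 / 19.62 = 0.9424 m.
E = 2.34 + 0.9424 = 3.2824 m.

3.2824


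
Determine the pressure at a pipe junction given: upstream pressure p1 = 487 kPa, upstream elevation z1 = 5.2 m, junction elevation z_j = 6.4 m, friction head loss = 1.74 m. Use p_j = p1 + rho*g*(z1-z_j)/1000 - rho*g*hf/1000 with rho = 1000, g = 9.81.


Junction pressure: p_j = p1 + rho*g*(z1 - z_j)/1000 - rho*g*hf/1000.
Elevation term = 1000*9.81*(5.2 - 6.4)/1000 = -11.772 kPa.
Friction term = 1000*9.81*1.74/1000 = 17.069 kPa.
p_j = 487 + -11.772 - 17.069 = 458.16 kPa.

458.16


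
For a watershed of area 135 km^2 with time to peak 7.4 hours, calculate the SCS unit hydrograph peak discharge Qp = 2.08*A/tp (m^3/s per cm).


SCS formula: Qp = 2.08 * A / tp.
Qp = 2.08 * 135 / 7.4
   = 280.8 / 7.4
   = 37.95 m^3/s per cm.

37.95


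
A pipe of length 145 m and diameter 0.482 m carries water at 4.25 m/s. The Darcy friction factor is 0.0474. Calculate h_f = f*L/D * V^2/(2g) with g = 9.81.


Darcy-Weisbach equation: h_f = f * (L/D) * V^2/(2g).
f * L/D = 0.0474 * 145/0.482 = 14.2593.
V^2/(2g) = 4.25^2 / (2*9.81) = 18.0625 / 19.62 = 0.9206 m.
h_f = 14.2593 * 0.9206 = 13.127 m.

13.127


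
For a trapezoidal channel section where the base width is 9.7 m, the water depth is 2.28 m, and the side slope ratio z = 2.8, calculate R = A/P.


For a trapezoidal section with side slope z:
A = (b + z*y)*y = (9.7 + 2.8*2.28)*2.28 = 36.672 m^2.
P = b + 2*y*sqrt(1 + z^2) = 9.7 + 2*2.28*sqrt(1 + 2.8^2) = 23.258 m.
R = A/P = 36.672 / 23.258 = 1.5767 m.

1.5767


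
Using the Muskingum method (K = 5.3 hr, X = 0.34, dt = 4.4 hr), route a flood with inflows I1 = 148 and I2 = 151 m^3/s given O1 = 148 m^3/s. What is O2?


Muskingum coefficients:
denom = 2*K*(1-X) + dt = 2*5.3*(1-0.34) + 4.4 = 11.396.
C0 = (dt - 2*K*X)/denom = (4.4 - 2*5.3*0.34)/11.396 = 0.0698.
C1 = (dt + 2*K*X)/denom = (4.4 + 2*5.3*0.34)/11.396 = 0.7024.
C2 = (2*K*(1-X) - dt)/denom = 0.2278.
O2 = C0*I2 + C1*I1 + C2*O1
   = 0.0698*151 + 0.7024*148 + 0.2278*148
   = 148.21 m^3/s.

148.21


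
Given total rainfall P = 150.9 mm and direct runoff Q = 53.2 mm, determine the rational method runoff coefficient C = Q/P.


The runoff coefficient C = runoff depth / rainfall depth.
C = 53.2 / 150.9
  = 0.3526.

0.3526


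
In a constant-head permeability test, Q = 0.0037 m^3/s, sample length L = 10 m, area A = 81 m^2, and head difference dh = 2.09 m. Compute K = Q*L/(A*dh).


From K = Q*L / (A*dh):
Numerator: Q*L = 0.0037 * 10 = 0.037.
Denominator: A*dh = 81 * 2.09 = 169.29.
K = 0.037 / 169.29 = 0.000219 m/s.

0.000219


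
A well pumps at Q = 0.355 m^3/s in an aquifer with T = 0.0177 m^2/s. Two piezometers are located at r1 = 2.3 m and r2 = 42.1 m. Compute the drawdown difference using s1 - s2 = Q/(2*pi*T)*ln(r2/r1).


Thiem equation: s1 - s2 = Q/(2*pi*T) * ln(r2/r1).
ln(r2/r1) = ln(42.1/2.3) = 2.9071.
Q/(2*pi*T) = 0.355 / (2*pi*0.0177) = 0.355 / 0.1112 = 3.1921.
s1 - s2 = 3.1921 * 2.9071 = 9.2799 m.

9.2799


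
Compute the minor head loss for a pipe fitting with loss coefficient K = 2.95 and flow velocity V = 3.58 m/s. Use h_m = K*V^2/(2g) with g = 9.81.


Minor loss formula: h_m = K * V^2/(2g).
V^2 = 3.58^2 = 12.8164.
V^2/(2g) = 12.8164 / 19.62 = 0.6532 m.
h_m = 2.95 * 0.6532 = 1.927 m.

1.927


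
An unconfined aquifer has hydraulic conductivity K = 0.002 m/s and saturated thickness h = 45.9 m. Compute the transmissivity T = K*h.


Transmissivity is defined as T = K * h.
T = 0.002 * 45.9
  = 0.0918 m^2/s.

0.0918


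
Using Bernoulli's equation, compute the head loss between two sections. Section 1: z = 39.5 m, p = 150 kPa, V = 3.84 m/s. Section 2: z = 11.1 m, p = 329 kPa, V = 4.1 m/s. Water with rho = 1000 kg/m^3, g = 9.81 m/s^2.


Total head at each section: H = z + p/(rho*g) + V^2/(2g).
H1 = 39.5 + 150*1000/(1000*9.81) + 3.84^2/(2*9.81)
   = 39.5 + 15.291 + 0.7516
   = 55.542 m.
H2 = 11.1 + 329*1000/(1000*9.81) + 4.1^2/(2*9.81)
   = 11.1 + 33.537 + 0.8568
   = 45.494 m.
h_L = H1 - H2 = 55.542 - 45.494 = 10.048 m.

10.048


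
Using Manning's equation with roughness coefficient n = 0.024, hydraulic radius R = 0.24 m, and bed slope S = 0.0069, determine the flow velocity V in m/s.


Manning's equation gives V = (1/n) * R^(2/3) * S^(1/2).
First, compute R^(2/3) = 0.24^(2/3) = 0.3862.
Next, S^(1/2) = 0.0069^(1/2) = 0.083066.
Then 1/n = 1/0.024 = 41.67.
V = 41.67 * 0.3862 * 0.083066 = 1.3367 m/s.

1.3367


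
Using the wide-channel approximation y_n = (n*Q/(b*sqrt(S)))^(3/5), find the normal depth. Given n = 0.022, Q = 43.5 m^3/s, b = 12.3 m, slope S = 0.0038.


We use the wide-channel approximation y_n = (n*Q/(b*sqrt(S)))^(3/5).
sqrt(S) = sqrt(0.0038) = 0.061644.
Numerator: n*Q = 0.022 * 43.5 = 0.957.
Denominator: b*sqrt(S) = 12.3 * 0.061644 = 0.758221.
arg = 1.2622.
y_n = 1.2622^(3/5) = 1.1499 m.

1.1499


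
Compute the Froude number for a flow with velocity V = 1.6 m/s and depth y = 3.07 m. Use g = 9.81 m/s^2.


The Froude number is defined as Fr = V / sqrt(g*y).
g*y = 9.81 * 3.07 = 30.1167.
sqrt(g*y) = sqrt(30.1167) = 5.4879.
Fr = 1.6 / 5.4879 = 0.2916.

0.2916


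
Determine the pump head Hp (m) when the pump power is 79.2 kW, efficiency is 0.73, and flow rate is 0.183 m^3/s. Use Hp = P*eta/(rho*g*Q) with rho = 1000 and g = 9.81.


Pump head formula: Hp = P * eta / (rho * g * Q).
Numerator: P * eta = 79.2 * 1000 * 0.73 = 57816.0 W.
Denominator: rho * g * Q = 1000 * 9.81 * 0.183 = 1795.23.
Hp = 57816.0 / 1795.23 = 32.21 m.

32.21


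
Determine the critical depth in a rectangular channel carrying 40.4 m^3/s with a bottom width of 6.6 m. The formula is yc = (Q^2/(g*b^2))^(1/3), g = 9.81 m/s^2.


Using yc = (Q^2 / (g * b^2))^(1/3):
Q^2 = 40.4^2 = 1632.16.
g * b^2 = 9.81 * 6.6^2 = 9.81 * 43.56 = 427.32.
Q^2 / (g*b^2) = 1632.16 / 427.32 = 3.8195.
yc = 3.8195^(1/3) = 1.5632 m.

1.5632


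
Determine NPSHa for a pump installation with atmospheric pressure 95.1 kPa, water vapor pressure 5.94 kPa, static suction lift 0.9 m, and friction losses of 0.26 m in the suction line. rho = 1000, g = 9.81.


NPSHa = p_atm/(rho*g) - z_s - hf_s - p_vap/(rho*g).
p_atm/(rho*g) = 95.1*1000 / (1000*9.81) = 9.694 m.
p_vap/(rho*g) = 5.94*1000 / (1000*9.81) = 0.606 m.
NPSHa = 9.694 - 0.9 - 0.26 - 0.606
      = 7.93 m.

7.93


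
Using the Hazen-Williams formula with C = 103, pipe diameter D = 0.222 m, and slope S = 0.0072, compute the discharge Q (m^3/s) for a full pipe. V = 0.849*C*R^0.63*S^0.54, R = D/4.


For a full circular pipe, R = D/4 = 0.222/4 = 0.0555 m.
V = 0.849 * 103 * 0.0555^0.63 * 0.0072^0.54
  = 0.849 * 103 * 0.161772 * 0.069656
  = 0.9854 m/s.
Pipe area A = pi*D^2/4 = pi*0.222^2/4 = 0.0387 m^2.
Q = A * V = 0.0387 * 0.9854 = 0.0381 m^3/s.

0.0381


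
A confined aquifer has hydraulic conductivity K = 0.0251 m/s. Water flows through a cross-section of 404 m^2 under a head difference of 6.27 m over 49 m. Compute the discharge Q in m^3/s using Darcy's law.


Darcy's law: Q = K * A * i, where i = dh/L.
Hydraulic gradient i = 6.27 / 49 = 0.127959.
Q = 0.0251 * 404 * 0.127959
  = 1.2976 m^3/s.

1.2976


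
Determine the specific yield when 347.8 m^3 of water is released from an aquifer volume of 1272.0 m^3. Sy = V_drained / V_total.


Specific yield Sy = Volume drained / Total volume.
Sy = 347.8 / 1272.0
   = 0.2734.

0.2734


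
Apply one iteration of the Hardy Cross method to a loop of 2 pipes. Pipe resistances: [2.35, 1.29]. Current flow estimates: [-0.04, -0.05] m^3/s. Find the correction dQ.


Numerator terms (r*Q*|Q|): 2.35*-0.04*|-0.04| = -0.0038; 1.29*-0.05*|-0.05| = -0.0032.
Sum of numerator = -0.007.
Denominator terms (r*|Q|): 2.35*|-0.04| = 0.094; 1.29*|-0.05| = 0.0645.
2 * sum of denominator = 2 * 0.1585 = 0.317.
dQ = --0.007 / 0.317 = 0.022 m^3/s.

0.022


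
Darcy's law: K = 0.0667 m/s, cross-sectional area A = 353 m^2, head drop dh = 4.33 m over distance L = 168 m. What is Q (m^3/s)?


Darcy's law: Q = K * A * i, where i = dh/L.
Hydraulic gradient i = 4.33 / 168 = 0.025774.
Q = 0.0667 * 353 * 0.025774
  = 0.6068 m^3/s.

0.6068


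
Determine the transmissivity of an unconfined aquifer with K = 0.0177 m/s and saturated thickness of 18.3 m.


Transmissivity is defined as T = K * h.
T = 0.0177 * 18.3
  = 0.3239 m^2/s.

0.3239


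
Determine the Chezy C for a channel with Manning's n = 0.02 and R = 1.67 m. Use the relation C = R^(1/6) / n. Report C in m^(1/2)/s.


The Chezy coefficient relates to Manning's n through C = R^(1/6) / n.
R^(1/6) = 1.67^(1/6) = 1.08923.
C = 1.08923 / 0.02 = 54.46 m^(1/2)/s.

54.46


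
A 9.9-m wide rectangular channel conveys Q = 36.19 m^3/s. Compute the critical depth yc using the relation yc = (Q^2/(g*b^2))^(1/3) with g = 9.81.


Using yc = (Q^2 / (g * b^2))^(1/3):
Q^2 = 36.19^2 = 1309.72.
g * b^2 = 9.81 * 9.9^2 = 9.81 * 98.01 = 961.48.
Q^2 / (g*b^2) = 1309.72 / 961.48 = 1.3622.
yc = 1.3622^(1/3) = 1.1085 m.

1.1085


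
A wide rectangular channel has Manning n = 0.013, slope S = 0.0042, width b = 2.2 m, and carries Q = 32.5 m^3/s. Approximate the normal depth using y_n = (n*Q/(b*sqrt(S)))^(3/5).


We use the wide-channel approximation y_n = (n*Q/(b*sqrt(S)))^(3/5).
sqrt(S) = sqrt(0.0042) = 0.064807.
Numerator: n*Q = 0.013 * 32.5 = 0.4225.
Denominator: b*sqrt(S) = 2.2 * 0.064807 = 0.142575.
arg = 2.9633.
y_n = 2.9633^(3/5) = 1.919 m.

1.919


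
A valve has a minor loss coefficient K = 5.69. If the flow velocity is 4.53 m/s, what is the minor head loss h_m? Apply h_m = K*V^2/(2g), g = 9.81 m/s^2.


Minor loss formula: h_m = K * V^2/(2g).
V^2 = 4.53^2 = 20.5209.
V^2/(2g) = 20.5209 / 19.62 = 1.0459 m.
h_m = 5.69 * 1.0459 = 5.9513 m.

5.9513


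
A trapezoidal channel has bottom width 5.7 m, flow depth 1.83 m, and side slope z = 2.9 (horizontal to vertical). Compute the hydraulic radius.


For a trapezoidal section with side slope z:
A = (b + z*y)*y = (5.7 + 2.9*1.83)*1.83 = 20.143 m^2.
P = b + 2*y*sqrt(1 + z^2) = 5.7 + 2*1.83*sqrt(1 + 2.9^2) = 16.927 m.
R = A/P = 20.143 / 16.927 = 1.19 m.

1.19


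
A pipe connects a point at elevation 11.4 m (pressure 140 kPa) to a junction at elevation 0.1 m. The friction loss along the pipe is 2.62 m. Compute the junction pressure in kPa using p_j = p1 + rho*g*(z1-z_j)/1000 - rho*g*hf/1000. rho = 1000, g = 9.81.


Junction pressure: p_j = p1 + rho*g*(z1 - z_j)/1000 - rho*g*hf/1000.
Elevation term = 1000*9.81*(11.4 - 0.1)/1000 = 110.853 kPa.
Friction term = 1000*9.81*2.62/1000 = 25.702 kPa.
p_j = 140 + 110.853 - 25.702 = 225.15 kPa.

225.15


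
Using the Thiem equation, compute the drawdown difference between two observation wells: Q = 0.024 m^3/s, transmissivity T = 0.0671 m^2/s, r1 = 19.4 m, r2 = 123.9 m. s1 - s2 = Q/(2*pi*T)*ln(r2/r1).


Thiem equation: s1 - s2 = Q/(2*pi*T) * ln(r2/r1).
ln(r2/r1) = ln(123.9/19.4) = 1.8542.
Q/(2*pi*T) = 0.024 / (2*pi*0.0671) = 0.024 / 0.4216 = 0.0569.
s1 - s2 = 0.0569 * 1.8542 = 0.1056 m.

0.1056


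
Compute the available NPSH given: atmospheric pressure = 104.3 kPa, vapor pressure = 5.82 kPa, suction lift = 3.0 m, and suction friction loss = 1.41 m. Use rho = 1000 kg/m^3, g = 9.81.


NPSHa = p_atm/(rho*g) - z_s - hf_s - p_vap/(rho*g).
p_atm/(rho*g) = 104.3*1000 / (1000*9.81) = 10.632 m.
p_vap/(rho*g) = 5.82*1000 / (1000*9.81) = 0.593 m.
NPSHa = 10.632 - 3.0 - 1.41 - 0.593
      = 5.63 m.

5.63


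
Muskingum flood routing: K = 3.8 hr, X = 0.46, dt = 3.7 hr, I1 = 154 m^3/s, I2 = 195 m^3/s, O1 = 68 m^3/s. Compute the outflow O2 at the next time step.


Muskingum coefficients:
denom = 2*K*(1-X) + dt = 2*3.8*(1-0.46) + 3.7 = 7.804.
C0 = (dt - 2*K*X)/denom = (3.7 - 2*3.8*0.46)/7.804 = 0.0261.
C1 = (dt + 2*K*X)/denom = (3.7 + 2*3.8*0.46)/7.804 = 0.9221.
C2 = (2*K*(1-X) - dt)/denom = 0.0518.
O2 = C0*I2 + C1*I1 + C2*O1
   = 0.0261*195 + 0.9221*154 + 0.0518*68
   = 150.62 m^3/s.

150.62


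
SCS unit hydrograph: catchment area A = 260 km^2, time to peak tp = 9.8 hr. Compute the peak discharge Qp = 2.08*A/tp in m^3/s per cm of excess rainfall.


SCS formula: Qp = 2.08 * A / tp.
Qp = 2.08 * 260 / 9.8
   = 540.8 / 9.8
   = 55.18 m^3/s per cm.

55.18


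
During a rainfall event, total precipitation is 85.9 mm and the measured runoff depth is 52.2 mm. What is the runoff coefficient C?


The runoff coefficient C = runoff depth / rainfall depth.
C = 52.2 / 85.9
  = 0.6077.

0.6077


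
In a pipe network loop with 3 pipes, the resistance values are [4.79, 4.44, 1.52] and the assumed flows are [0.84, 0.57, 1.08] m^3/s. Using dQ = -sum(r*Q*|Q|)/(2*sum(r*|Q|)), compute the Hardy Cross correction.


Numerator terms (r*Q*|Q|): 4.79*0.84*|0.84| = 3.3798; 4.44*0.57*|0.57| = 1.4426; 1.52*1.08*|1.08| = 1.7729.
Sum of numerator = 6.5953.
Denominator terms (r*|Q|): 4.79*|0.84| = 4.0236; 4.44*|0.57| = 2.5308; 1.52*|1.08| = 1.6416.
2 * sum of denominator = 2 * 8.196 = 16.392.
dQ = -6.5953 / 16.392 = -0.4023 m^3/s.

-0.4023


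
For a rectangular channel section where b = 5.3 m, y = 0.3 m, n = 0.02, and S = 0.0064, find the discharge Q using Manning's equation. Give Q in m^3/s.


For a rectangular channel, the cross-sectional area A = b * y = 5.3 * 0.3 = 1.59 m^2.
The wetted perimeter P = b + 2y = 5.3 + 2*0.3 = 5.9 m.
Hydraulic radius R = A/P = 1.59/5.9 = 0.2695 m.
Velocity V = (1/n)*R^(2/3)*S^(1/2) = (1/0.02)*0.2695^(2/3)*0.0064^(1/2) = 1.6689 m/s.
Discharge Q = A * V = 1.59 * 1.6689 = 2.654 m^3/s.

2.654


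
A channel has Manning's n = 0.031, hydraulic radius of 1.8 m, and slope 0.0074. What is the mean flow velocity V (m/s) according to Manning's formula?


Manning's equation gives V = (1/n) * R^(2/3) * S^(1/2).
First, compute R^(2/3) = 1.8^(2/3) = 1.4797.
Next, S^(1/2) = 0.0074^(1/2) = 0.086023.
Then 1/n = 1/0.031 = 32.26.
V = 32.26 * 1.4797 * 0.086023 = 4.1062 m/s.

4.1062


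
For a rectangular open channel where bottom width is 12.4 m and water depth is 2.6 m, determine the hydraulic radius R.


For a rectangular section:
Flow area A = b * y = 12.4 * 2.6 = 32.24 m^2.
Wetted perimeter P = b + 2y = 12.4 + 2*2.6 = 17.6 m.
Hydraulic radius R = A/P = 32.24 / 17.6 = 1.8318 m.

1.8318


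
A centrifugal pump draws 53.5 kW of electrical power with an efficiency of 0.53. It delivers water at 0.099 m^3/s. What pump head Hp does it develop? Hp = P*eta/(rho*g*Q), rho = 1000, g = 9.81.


Pump head formula: Hp = P * eta / (rho * g * Q).
Numerator: P * eta = 53.5 * 1000 * 0.53 = 28355.0 W.
Denominator: rho * g * Q = 1000 * 9.81 * 0.099 = 971.19.
Hp = 28355.0 / 971.19 = 29.2 m.

29.2


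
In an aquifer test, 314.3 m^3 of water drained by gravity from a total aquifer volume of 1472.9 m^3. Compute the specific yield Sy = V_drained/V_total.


Specific yield Sy = Volume drained / Total volume.
Sy = 314.3 / 1472.9
   = 0.2134.

0.2134


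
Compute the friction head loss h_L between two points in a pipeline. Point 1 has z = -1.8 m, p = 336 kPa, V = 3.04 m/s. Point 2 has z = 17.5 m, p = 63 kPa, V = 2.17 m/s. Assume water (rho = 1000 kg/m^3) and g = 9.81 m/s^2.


Total head at each section: H = z + p/(rho*g) + V^2/(2g).
H1 = -1.8 + 336*1000/(1000*9.81) + 3.04^2/(2*9.81)
   = -1.8 + 34.251 + 0.471
   = 32.922 m.
H2 = 17.5 + 63*1000/(1000*9.81) + 2.17^2/(2*9.81)
   = 17.5 + 6.422 + 0.24
   = 24.162 m.
h_L = H1 - H2 = 32.922 - 24.162 = 8.76 m.

8.76


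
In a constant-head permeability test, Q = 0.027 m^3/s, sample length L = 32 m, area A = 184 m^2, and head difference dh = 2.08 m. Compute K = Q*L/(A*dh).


From K = Q*L / (A*dh):
Numerator: Q*L = 0.027 * 32 = 0.864.
Denominator: A*dh = 184 * 2.08 = 382.72.
K = 0.864 / 382.72 = 0.002258 m/s.

0.002258


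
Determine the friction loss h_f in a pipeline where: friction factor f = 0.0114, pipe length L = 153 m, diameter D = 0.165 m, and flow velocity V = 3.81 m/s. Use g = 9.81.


Darcy-Weisbach equation: h_f = f * (L/D) * V^2/(2g).
f * L/D = 0.0114 * 153/0.165 = 10.5709.
V^2/(2g) = 3.81^2 / (2*9.81) = 14.5161 / 19.62 = 0.7399 m.
h_f = 10.5709 * 0.7399 = 7.821 m.

7.821


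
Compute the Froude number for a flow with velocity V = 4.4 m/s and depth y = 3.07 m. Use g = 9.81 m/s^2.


The Froude number is defined as Fr = V / sqrt(g*y).
g*y = 9.81 * 3.07 = 30.1167.
sqrt(g*y) = sqrt(30.1167) = 5.4879.
Fr = 4.4 / 5.4879 = 0.8018.

0.8018


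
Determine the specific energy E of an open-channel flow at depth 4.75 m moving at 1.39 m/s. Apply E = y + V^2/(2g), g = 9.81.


Specific energy E = y + V^2/(2g).
Velocity head = V^2/(2g) = 1.39^2 / (2*9.81) = 1.9321 / 19.62 = 0.0985 m.
E = 4.75 + 0.0985 = 4.8485 m.

4.8485


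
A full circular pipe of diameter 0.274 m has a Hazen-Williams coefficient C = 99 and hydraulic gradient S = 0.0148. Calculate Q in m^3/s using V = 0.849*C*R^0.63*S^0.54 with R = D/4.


For a full circular pipe, R = D/4 = 0.274/4 = 0.0685 m.
V = 0.849 * 99 * 0.0685^0.63 * 0.0148^0.54
  = 0.849 * 99 * 0.184708 * 0.102788
  = 1.5958 m/s.
Pipe area A = pi*D^2/4 = pi*0.274^2/4 = 0.059 m^2.
Q = A * V = 0.059 * 1.5958 = 0.0941 m^3/s.

0.0941


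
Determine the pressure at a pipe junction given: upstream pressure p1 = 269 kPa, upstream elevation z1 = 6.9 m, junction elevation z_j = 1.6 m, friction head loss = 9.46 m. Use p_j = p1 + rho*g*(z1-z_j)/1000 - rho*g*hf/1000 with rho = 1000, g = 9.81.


Junction pressure: p_j = p1 + rho*g*(z1 - z_j)/1000 - rho*g*hf/1000.
Elevation term = 1000*9.81*(6.9 - 1.6)/1000 = 51.993 kPa.
Friction term = 1000*9.81*9.46/1000 = 92.803 kPa.
p_j = 269 + 51.993 - 92.803 = 228.19 kPa.

228.19


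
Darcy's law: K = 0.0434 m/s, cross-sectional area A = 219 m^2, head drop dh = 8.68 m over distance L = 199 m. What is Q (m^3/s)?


Darcy's law: Q = K * A * i, where i = dh/L.
Hydraulic gradient i = 8.68 / 199 = 0.043618.
Q = 0.0434 * 219 * 0.043618
  = 0.4146 m^3/s.

0.4146


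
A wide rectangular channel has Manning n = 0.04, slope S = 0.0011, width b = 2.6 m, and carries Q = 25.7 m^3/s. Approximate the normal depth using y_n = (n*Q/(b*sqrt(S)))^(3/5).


We use the wide-channel approximation y_n = (n*Q/(b*sqrt(S)))^(3/5).
sqrt(S) = sqrt(0.0011) = 0.033166.
Numerator: n*Q = 0.04 * 25.7 = 1.028.
Denominator: b*sqrt(S) = 2.6 * 0.033166 = 0.086232.
arg = 11.9213.
y_n = 11.9213^(3/5) = 4.4238 m.

4.4238


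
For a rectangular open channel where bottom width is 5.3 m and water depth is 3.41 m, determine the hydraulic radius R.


For a rectangular section:
Flow area A = b * y = 5.3 * 3.41 = 18.07 m^2.
Wetted perimeter P = b + 2y = 5.3 + 2*3.41 = 12.12 m.
Hydraulic radius R = A/P = 18.07 / 12.12 = 1.4912 m.

1.4912


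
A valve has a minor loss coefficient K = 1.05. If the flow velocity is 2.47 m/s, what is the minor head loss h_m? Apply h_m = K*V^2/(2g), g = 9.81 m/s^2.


Minor loss formula: h_m = K * V^2/(2g).
V^2 = 2.47^2 = 6.1009.
V^2/(2g) = 6.1009 / 19.62 = 0.311 m.
h_m = 1.05 * 0.311 = 0.3265 m.

0.3265


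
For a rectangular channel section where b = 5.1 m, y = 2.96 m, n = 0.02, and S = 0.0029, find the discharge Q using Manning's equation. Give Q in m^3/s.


For a rectangular channel, the cross-sectional area A = b * y = 5.1 * 2.96 = 15.1 m^2.
The wetted perimeter P = b + 2y = 5.1 + 2*2.96 = 11.02 m.
Hydraulic radius R = A/P = 15.1/11.02 = 1.3699 m.
Velocity V = (1/n)*R^(2/3)*S^(1/2) = (1/0.02)*1.3699^(2/3)*0.0029^(1/2) = 3.3212 m/s.
Discharge Q = A * V = 15.1 * 3.3212 = 50.136 m^3/s.

50.136


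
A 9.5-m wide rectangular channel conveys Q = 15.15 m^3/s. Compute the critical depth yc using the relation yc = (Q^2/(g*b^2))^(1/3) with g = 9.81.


Using yc = (Q^2 / (g * b^2))^(1/3):
Q^2 = 15.15^2 = 229.52.
g * b^2 = 9.81 * 9.5^2 = 9.81 * 90.25 = 885.35.
Q^2 / (g*b^2) = 229.52 / 885.35 = 0.2592.
yc = 0.2592^(1/3) = 0.6376 m.

0.6376


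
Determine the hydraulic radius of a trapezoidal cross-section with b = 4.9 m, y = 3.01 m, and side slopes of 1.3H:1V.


For a trapezoidal section with side slope z:
A = (b + z*y)*y = (4.9 + 1.3*3.01)*3.01 = 26.527 m^2.
P = b + 2*y*sqrt(1 + z^2) = 4.9 + 2*3.01*sqrt(1 + 1.3^2) = 14.774 m.
R = A/P = 26.527 / 14.774 = 1.7956 m.

1.7956


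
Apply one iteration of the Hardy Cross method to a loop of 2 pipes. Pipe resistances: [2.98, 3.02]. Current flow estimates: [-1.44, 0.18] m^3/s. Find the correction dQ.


Numerator terms (r*Q*|Q|): 2.98*-1.44*|-1.44| = -6.1793; 3.02*0.18*|0.18| = 0.0978.
Sum of numerator = -6.0815.
Denominator terms (r*|Q|): 2.98*|-1.44| = 4.2912; 3.02*|0.18| = 0.5436.
2 * sum of denominator = 2 * 4.8348 = 9.6696.
dQ = --6.0815 / 9.6696 = 0.6289 m^3/s.

0.6289


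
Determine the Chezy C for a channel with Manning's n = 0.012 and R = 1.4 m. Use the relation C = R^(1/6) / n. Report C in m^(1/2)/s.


The Chezy coefficient relates to Manning's n through C = R^(1/6) / n.
R^(1/6) = 1.4^(1/6) = 1.057681.
C = 1.057681 / 0.012 = 88.14 m^(1/2)/s.

88.14


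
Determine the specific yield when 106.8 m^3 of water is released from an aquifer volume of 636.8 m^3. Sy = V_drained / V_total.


Specific yield Sy = Volume drained / Total volume.
Sy = 106.8 / 636.8
   = 0.1677.

0.1677


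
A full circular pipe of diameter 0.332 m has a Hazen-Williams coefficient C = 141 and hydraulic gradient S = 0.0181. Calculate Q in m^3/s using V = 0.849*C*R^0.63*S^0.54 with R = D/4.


For a full circular pipe, R = D/4 = 0.332/4 = 0.083 m.
V = 0.849 * 141 * 0.083^0.63 * 0.0181^0.54
  = 0.849 * 141 * 0.208458 * 0.11459
  = 2.8595 m/s.
Pipe area A = pi*D^2/4 = pi*0.332^2/4 = 0.0866 m^2.
Q = A * V = 0.0866 * 2.8595 = 0.2475 m^3/s.

0.2475
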